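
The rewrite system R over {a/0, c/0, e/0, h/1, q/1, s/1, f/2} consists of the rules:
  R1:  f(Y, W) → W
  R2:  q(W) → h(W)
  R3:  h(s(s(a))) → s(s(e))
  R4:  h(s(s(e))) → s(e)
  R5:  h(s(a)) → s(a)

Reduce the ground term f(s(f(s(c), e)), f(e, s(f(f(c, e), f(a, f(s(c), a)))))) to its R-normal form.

s(a)

1. f(s(f(s(c), e)), f(e, s(f(f(c, e), f(a, f(s(c), a))))))  →  f(e, s(f(f(c, e), f(a, f(s(c), a)))))   [R1 at ε]
2. f(e, s(f(f(c, e), f(a, f(s(c), a)))))  →  s(f(f(c, e), f(a, f(s(c), a))))   [R1 at ε]
3. s(f(f(c, e), f(a, f(s(c), a))))  →  s(f(a, f(s(c), a)))   [R1 at 1]
4. s(f(a, f(s(c), a)))  →  s(f(s(c), a))   [R1 at 1]
5. s(f(s(c), a))  →  s(a)   [R1 at 1]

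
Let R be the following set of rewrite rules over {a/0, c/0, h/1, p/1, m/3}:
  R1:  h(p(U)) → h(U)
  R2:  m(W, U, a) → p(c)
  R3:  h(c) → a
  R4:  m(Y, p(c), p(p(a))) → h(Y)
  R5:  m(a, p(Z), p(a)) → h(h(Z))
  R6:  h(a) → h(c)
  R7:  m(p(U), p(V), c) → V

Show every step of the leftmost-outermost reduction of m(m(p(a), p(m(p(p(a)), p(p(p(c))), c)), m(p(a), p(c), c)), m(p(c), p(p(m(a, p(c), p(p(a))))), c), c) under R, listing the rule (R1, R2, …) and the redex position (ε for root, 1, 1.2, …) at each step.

a

1. m(m(p(a), p(m(p(p(a)), p(p(p(c))), c)), m(p(a), p(c), c)), m(p(c), p(p(m(a, p(c), p(p(a))))), c), c)  →  m(m(p(a), p(p(p(c))), m(p(a), p(c), c)), m(p(c), p(p(m(a, p(c), p(p(a))))), c), c)   [R7 at 1.2.1]
2. m(m(p(a), p(p(p(c))), m(p(a), p(c), c)), m(p(c), p(p(m(a, p(c), p(p(a))))), c), c)  →  m(m(p(a), p(p(p(c))), c), m(p(c), p(p(m(a, p(c), p(p(a))))), c), c)   [R7 at 1.3]
3. m(m(p(a), p(p(p(c))), c), m(p(c), p(p(m(a, p(c), p(p(a))))), c), c)  →  m(p(p(c)), m(p(c), p(p(m(a, p(c), p(p(a))))), c), c)   [R7 at 1]
4. m(p(p(c)), m(p(c), p(p(m(a, p(c), p(p(a))))), c), c)  →  m(p(p(c)), p(m(a, p(c), p(p(a)))), c)   [R7 at 2]
5. m(p(p(c)), p(m(a, p(c), p(p(a)))), c)  →  m(a, p(c), p(p(a)))   [R7 at ε]
6. m(a, p(c), p(p(a)))  →  h(a)   [R4 at ε]
7. h(a)  →  h(c)   [R6 at ε]
8. h(c)  →  a   [R3 at ε]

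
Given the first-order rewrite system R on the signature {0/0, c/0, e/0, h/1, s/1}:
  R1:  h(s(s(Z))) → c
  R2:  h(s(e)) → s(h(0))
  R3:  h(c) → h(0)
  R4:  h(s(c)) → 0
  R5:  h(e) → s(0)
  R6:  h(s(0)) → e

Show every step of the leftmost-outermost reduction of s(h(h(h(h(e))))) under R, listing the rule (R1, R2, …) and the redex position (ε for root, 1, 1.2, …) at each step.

1. s(h(h(h(h(e)))))  →  s(h(h(h(s(0)))))   [R5 at 1.1.1.1]
2. s(h(h(h(s(0)))))  →  s(h(h(e)))   [R6 at 1.1.1]
3. s(h(h(e)))  →  s(h(s(0)))   [R5 at 1.1]
4. s(h(s(0)))  →  s(e)   [R6 at 1]

s(e)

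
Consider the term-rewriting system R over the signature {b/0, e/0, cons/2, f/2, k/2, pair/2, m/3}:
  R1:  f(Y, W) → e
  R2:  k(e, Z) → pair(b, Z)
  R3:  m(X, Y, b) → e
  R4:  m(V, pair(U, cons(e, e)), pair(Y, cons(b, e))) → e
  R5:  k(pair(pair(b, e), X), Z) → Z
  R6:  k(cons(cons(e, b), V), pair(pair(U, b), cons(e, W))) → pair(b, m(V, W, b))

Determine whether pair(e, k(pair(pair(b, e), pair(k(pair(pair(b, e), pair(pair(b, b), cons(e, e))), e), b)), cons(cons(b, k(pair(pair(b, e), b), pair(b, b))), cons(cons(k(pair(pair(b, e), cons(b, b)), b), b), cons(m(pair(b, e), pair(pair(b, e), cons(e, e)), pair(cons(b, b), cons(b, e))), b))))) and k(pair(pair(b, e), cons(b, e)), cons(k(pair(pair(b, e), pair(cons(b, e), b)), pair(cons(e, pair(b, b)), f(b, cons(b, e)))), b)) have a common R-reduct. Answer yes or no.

no — NF(t₁) = pair(e, cons(cons(b, pair(b, b)), cons(cons(b, b), cons(e, b)))), NF(t₂) = cons(pair(cons(e, pair(b, b)), e), b)

Reduce t₁ = pair(e, k(pair(pair(b, e), pair(k(pair(pair(b, e), pair(pair(b, b), cons(e, e))), e), b)), cons(cons(b, k(pair(pair(b, e), b), pair(b, b))), cons(cons(k(pair(pair(b, e), cons(b, b)), b), b), cons(m(pair(b, e), pair(pair(b, e), cons(e, e)), pair(cons(b, b), cons(b, e))), b))))):
1. pair(e, k(pair(pair(b, e), pair(k(pair(pair(b, e), pair(pair(b, b), cons(e, e))), e), b)), cons(cons(b, k(pair(pair(b, e), b), pair(b, b))), cons(cons(k(pair(pair(b, e), cons(b, b)), b), b), cons(m(pair(b, e), pair(pair(b, e), cons(e, e)), pair(cons(b, b), cons(b, e))), b)))))  →  pair(e, cons(cons(b, k(pair(pair(b, e), b), pair(b, b))), cons(cons(k(pair(pair(b, e), cons(b, b)), b), b), cons(m(pair(b, e), pair(pair(b, e), cons(e, e)), pair(cons(b, b), cons(b, e))), b))))   [R5 at 2]
2. pair(e, cons(cons(b, k(pair(pair(b, e), b), pair(b, b))), cons(cons(k(pair(pair(b, e), cons(b, b)), b), b), cons(m(pair(b, e), pair(pair(b, e), cons(e, e)), pair(cons(b, b), cons(b, e))), b))))  →  pair(e, cons(cons(b, pair(b, b)), cons(cons(k(pair(pair(b, e), cons(b, b)), b), b), cons(m(pair(b, e), pair(pair(b, e), cons(e, e)), pair(cons(b, b), cons(b, e))), b))))   [R5 at 2.1.2]
3. pair(e, cons(cons(b, pair(b, b)), cons(cons(k(pair(pair(b, e), cons(b, b)), b), b), cons(m(pair(b, e), pair(pair(b, e), cons(e, e)), pair(cons(b, b), cons(b, e))), b))))  →  pair(e, cons(cons(b, pair(b, b)), cons(cons(b, b), cons(m(pair(b, e), pair(pair(b, e), cons(e, e)), pair(cons(b, b), cons(b, e))), b))))   [R5 at 2.2.1.1]
4. pair(e, cons(cons(b, pair(b, b)), cons(cons(b, b), cons(m(pair(b, e), pair(pair(b, e), cons(e, e)), pair(cons(b, b), cons(b, e))), b))))  →  pair(e, cons(cons(b, pair(b, b)), cons(cons(b, b), cons(e, b))))   [R4 at 2.2.2.1]

Reduce t₂ = k(pair(pair(b, e), cons(b, e)), cons(k(pair(pair(b, e), pair(cons(b, e), b)), pair(cons(e, pair(b, b)), f(b, cons(b, e)))), b)):
1. k(pair(pair(b, e), cons(b, e)), cons(k(pair(pair(b, e), pair(cons(b, e), b)), pair(cons(e, pair(b, b)), f(b, cons(b, e)))), b))  →  cons(k(pair(pair(b, e), pair(cons(b, e), b)), pair(cons(e, pair(b, b)), f(b, cons(b, e)))), b)   [R5 at ε]
2. cons(k(pair(pair(b, e), pair(cons(b, e), b)), pair(cons(e, pair(b, b)), f(b, cons(b, e)))), b)  →  cons(pair(cons(e, pair(b, b)), f(b, cons(b, e))), b)   [R5 at 1]
3. cons(pair(cons(e, pair(b, b)), f(b, cons(b, e))), b)  →  cons(pair(cons(e, pair(b, b)), e), b)   [R1 at 1.2]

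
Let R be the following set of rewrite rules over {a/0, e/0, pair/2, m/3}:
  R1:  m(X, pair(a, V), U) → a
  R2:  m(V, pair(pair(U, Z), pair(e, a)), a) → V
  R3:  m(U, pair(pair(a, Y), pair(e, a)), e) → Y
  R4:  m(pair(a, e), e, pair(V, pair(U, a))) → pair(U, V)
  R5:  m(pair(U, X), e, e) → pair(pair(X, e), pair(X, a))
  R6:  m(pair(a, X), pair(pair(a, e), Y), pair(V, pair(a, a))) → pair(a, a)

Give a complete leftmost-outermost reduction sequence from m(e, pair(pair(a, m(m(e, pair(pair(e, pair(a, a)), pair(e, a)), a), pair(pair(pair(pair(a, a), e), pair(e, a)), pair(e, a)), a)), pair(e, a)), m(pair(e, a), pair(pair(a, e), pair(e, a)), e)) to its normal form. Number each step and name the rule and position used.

1. m(e, pair(pair(a, m(m(e, pair(pair(e, pair(a, a)), pair(e, a)), a), pair(pair(pair(pair(a, a), e), pair(e, a)), pair(e, a)), a)), pair(e, a)), m(pair(e, a), pair(pair(a, e), pair(e, a)), e))  →  m(e, pair(pair(a, m(e, pair(pair(e, pair(a, a)), pair(e, a)), a)), pair(e, a)), m(pair(e, a), pair(pair(a, e), pair(e, a)), e))   [R2 at 2.1.2]
2. m(e, pair(pair(a, m(e, pair(pair(e, pair(a, a)), pair(e, a)), a)), pair(e, a)), m(pair(e, a), pair(pair(a, e), pair(e, a)), e))  →  m(e, pair(pair(a, e), pair(e, a)), m(pair(e, a), pair(pair(a, e), pair(e, a)), e))   [R2 at 2.1.2]
3. m(e, pair(pair(a, e), pair(e, a)), m(pair(e, a), pair(pair(a, e), pair(e, a)), e))  →  m(e, pair(pair(a, e), pair(e, a)), e)   [R3 at 3]
4. m(e, pair(pair(a, e), pair(e, a)), e)  →  e   [R3 at ε]

e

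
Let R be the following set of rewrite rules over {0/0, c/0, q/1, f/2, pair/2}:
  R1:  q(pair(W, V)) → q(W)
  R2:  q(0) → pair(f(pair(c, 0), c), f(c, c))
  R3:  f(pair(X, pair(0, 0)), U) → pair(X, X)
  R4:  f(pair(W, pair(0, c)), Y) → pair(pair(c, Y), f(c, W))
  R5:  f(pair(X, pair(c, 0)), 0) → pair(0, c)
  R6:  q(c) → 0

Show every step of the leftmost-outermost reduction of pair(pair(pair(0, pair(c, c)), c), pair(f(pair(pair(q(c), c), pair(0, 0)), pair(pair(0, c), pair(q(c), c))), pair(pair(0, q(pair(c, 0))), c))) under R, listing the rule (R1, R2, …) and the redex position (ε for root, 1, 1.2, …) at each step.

1. pair(pair(pair(0, pair(c, c)), c), pair(f(pair(pair(q(c), c), pair(0, 0)), pair(pair(0, c), pair(q(c), c))), pair(pair(0, q(pair(c, 0))), c)))  →  pair(pair(pair(0, pair(c, c)), c), pair(pair(pair(q(c), c), pair(q(c), c)), pair(pair(0, q(pair(c, 0))), c)))   [R3 at 2.1]
2. pair(pair(pair(0, pair(c, c)), c), pair(pair(pair(q(c), c), pair(q(c), c)), pair(pair(0, q(pair(c, 0))), c)))  →  pair(pair(pair(0, pair(c, c)), c), pair(pair(pair(0, c), pair(q(c), c)), pair(pair(0, q(pair(c, 0))), c)))   [R6 at 2.1.1.1]
3. pair(pair(pair(0, pair(c, c)), c), pair(pair(pair(0, c), pair(q(c), c)), pair(pair(0, q(pair(c, 0))), c)))  →  pair(pair(pair(0, pair(c, c)), c), pair(pair(pair(0, c), pair(0, c)), pair(pair(0, q(pair(c, 0))), c)))   [R6 at 2.1.2.1]
4. pair(pair(pair(0, pair(c, c)), c), pair(pair(pair(0, c), pair(0, c)), pair(pair(0, q(pair(c, 0))), c)))  →  pair(pair(pair(0, pair(c, c)), c), pair(pair(pair(0, c), pair(0, c)), pair(pair(0, q(c)), c)))   [R1 at 2.2.1.2]
5. pair(pair(pair(0, pair(c, c)), c), pair(pair(pair(0, c), pair(0, c)), pair(pair(0, q(c)), c)))  →  pair(pair(pair(0, pair(c, c)), c), pair(pair(pair(0, c), pair(0, c)), pair(pair(0, 0), c)))   [R6 at 2.2.1.2]

pair(pair(pair(0, pair(c, c)), c), pair(pair(pair(0, c), pair(0, c)), pair(pair(0, 0), c)))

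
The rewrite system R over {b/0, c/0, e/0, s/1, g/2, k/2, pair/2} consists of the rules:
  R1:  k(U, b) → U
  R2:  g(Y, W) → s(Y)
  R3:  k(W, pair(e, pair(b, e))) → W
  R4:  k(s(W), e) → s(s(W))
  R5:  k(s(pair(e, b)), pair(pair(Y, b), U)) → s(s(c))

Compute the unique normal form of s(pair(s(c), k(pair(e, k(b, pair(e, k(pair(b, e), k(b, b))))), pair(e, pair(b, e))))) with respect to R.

1. s(pair(s(c), k(pair(e, k(b, pair(e, k(pair(b, e), k(b, b))))), pair(e, pair(b, e)))))  →  s(pair(s(c), pair(e, k(b, pair(e, k(pair(b, e), k(b, b)))))))   [R3 at 1.2]
2. s(pair(s(c), pair(e, k(b, pair(e, k(pair(b, e), k(b, b)))))))  →  s(pair(s(c), pair(e, k(b, pair(e, k(pair(b, e), b))))))   [R1 at 1.2.2.2.2.2]
3. s(pair(s(c), pair(e, k(b, pair(e, k(pair(b, e), b))))))  →  s(pair(s(c), pair(e, k(b, pair(e, pair(b, e))))))   [R1 at 1.2.2.2.2]
4. s(pair(s(c), pair(e, k(b, pair(e, pair(b, e))))))  →  s(pair(s(c), pair(e, b)))   [R3 at 1.2.2]

s(pair(s(c), pair(e, b)))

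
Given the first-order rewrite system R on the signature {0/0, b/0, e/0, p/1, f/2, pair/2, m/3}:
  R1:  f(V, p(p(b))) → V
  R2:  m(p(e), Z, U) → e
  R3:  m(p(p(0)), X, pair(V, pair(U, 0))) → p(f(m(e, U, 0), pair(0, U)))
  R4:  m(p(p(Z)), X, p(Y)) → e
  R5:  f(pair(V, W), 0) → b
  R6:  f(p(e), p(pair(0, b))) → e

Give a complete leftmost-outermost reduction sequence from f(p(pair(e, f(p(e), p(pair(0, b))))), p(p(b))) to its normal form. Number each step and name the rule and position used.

1. f(p(pair(e, f(p(e), p(pair(0, b))))), p(p(b)))  →  p(pair(e, f(p(e), p(pair(0, b)))))   [R1 at ε]
2. p(pair(e, f(p(e), p(pair(0, b)))))  →  p(pair(e, e))   [R6 at 1.2]

p(pair(e, e))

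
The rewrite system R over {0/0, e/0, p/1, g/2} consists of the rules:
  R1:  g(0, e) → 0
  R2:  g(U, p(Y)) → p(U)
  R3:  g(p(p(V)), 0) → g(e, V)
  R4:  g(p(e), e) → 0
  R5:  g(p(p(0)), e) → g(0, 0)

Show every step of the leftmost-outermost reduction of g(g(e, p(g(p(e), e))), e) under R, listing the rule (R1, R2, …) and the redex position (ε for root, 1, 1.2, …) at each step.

0

1. g(g(e, p(g(p(e), e))), e)  →  g(p(e), e)   [R2 at 1]
2. g(p(e), e)  →  0   [R4 at ε]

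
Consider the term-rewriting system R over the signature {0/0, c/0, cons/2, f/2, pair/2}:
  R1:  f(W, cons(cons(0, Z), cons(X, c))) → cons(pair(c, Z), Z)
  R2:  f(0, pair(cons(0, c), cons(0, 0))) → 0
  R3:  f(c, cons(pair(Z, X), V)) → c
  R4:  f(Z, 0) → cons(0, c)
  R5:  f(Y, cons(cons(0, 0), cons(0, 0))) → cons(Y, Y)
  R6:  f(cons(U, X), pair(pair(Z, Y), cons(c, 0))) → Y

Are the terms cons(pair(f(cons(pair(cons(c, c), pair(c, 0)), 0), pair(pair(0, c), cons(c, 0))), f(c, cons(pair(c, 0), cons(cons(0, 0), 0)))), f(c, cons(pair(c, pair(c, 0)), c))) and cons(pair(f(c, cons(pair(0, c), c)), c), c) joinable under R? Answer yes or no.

Reduce t₁ = cons(pair(f(cons(pair(cons(c, c), pair(c, 0)), 0), pair(pair(0, c), cons(c, 0))), f(c, cons(pair(c, 0), cons(cons(0, 0), 0)))), f(c, cons(pair(c, pair(c, 0)), c))):
1. cons(pair(f(cons(pair(cons(c, c), pair(c, 0)), 0), pair(pair(0, c), cons(c, 0))), f(c, cons(pair(c, 0), cons(cons(0, 0), 0)))), f(c, cons(pair(c, pair(c, 0)), c)))  →  cons(pair(c, f(c, cons(pair(c, 0), cons(cons(0, 0), 0)))), f(c, cons(pair(c, pair(c, 0)), c)))   [R6 at 1.1]
2. cons(pair(c, f(c, cons(pair(c, 0), cons(cons(0, 0), 0)))), f(c, cons(pair(c, pair(c, 0)), c)))  →  cons(pair(c, c), f(c, cons(pair(c, pair(c, 0)), c)))   [R3 at 1.2]
3. cons(pair(c, c), f(c, cons(pair(c, pair(c, 0)), c)))  →  cons(pair(c, c), c)   [R3 at 2]

Reduce t₂ = cons(pair(f(c, cons(pair(0, c), c)), c), c):
1. cons(pair(f(c, cons(pair(0, c), c)), c), c)  →  cons(pair(c, c), c)   [R3 at 1.1]

yes — NF(t₁) = cons(pair(c, c), c), NF(t₂) = cons(pair(c, c), c)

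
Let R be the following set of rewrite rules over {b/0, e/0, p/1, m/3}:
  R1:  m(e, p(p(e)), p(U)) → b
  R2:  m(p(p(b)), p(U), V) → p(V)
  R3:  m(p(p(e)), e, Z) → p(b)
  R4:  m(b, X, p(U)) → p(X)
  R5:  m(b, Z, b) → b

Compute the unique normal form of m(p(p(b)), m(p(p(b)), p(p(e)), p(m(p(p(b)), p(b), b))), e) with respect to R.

p(e)

1. m(p(p(b)), m(p(p(b)), p(p(e)), p(m(p(p(b)), p(b), b))), e)  →  m(p(p(b)), p(p(m(p(p(b)), p(b), b))), e)   [R2 at 2]
2. m(p(p(b)), p(p(m(p(p(b)), p(b), b))), e)  →  p(e)   [R2 at ε]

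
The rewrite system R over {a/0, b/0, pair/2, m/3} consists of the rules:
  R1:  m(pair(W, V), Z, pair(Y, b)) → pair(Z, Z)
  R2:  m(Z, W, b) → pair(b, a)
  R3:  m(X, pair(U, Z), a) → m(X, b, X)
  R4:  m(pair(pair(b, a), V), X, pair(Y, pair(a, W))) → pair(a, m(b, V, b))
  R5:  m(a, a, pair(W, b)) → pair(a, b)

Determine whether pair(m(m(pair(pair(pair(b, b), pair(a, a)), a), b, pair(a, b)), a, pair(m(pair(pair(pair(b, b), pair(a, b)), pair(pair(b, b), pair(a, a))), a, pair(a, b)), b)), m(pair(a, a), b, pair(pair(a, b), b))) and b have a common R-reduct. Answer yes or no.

Reduce t₁ = pair(m(m(pair(pair(pair(b, b), pair(a, a)), a), b, pair(a, b)), a, pair(m(pair(pair(pair(b, b), pair(a, b)), pair(pair(b, b), pair(a, a))), a, pair(a, b)), b)), m(pair(a, a), b, pair(pair(a, b), b))):
1. pair(m(m(pair(pair(pair(b, b), pair(a, a)), a), b, pair(a, b)), a, pair(m(pair(pair(pair(b, b), pair(a, b)), pair(pair(b, b), pair(a, a))), a, pair(a, b)), b)), m(pair(a, a), b, pair(pair(a, b), b)))  →  pair(m(pair(b, b), a, pair(m(pair(pair(pair(b, b), pair(a, b)), pair(pair(b, b), pair(a, a))), a, pair(a, b)), b)), m(pair(a, a), b, pair(pair(a, b), b)))   [R1 at 1.1]
2. pair(m(pair(b, b), a, pair(m(pair(pair(pair(b, b), pair(a, b)), pair(pair(b, b), pair(a, a))), a, pair(a, b)), b)), m(pair(a, a), b, pair(pair(a, b), b)))  →  pair(pair(a, a), m(pair(a, a), b, pair(pair(a, b), b)))   [R1 at 1]
3. pair(pair(a, a), m(pair(a, a), b, pair(pair(a, b), b)))  →  pair(pair(a, a), pair(b, b))   [R1 at 2]

Reduce t₂ = b:

no — NF(t₁) = pair(pair(a, a), pair(b, b)), NF(t₂) = b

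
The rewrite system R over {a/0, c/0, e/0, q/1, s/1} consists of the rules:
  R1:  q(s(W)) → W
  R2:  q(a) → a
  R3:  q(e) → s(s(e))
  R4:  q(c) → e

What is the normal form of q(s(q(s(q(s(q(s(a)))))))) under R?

a

1. q(s(q(s(q(s(q(s(a))))))))  →  q(s(q(s(q(s(a))))))   [R1 at ε]
2. q(s(q(s(q(s(a))))))  →  q(s(q(s(a))))   [R1 at ε]
3. q(s(q(s(a))))  →  q(s(a))   [R1 at ε]
4. q(s(a))  →  a   [R1 at ε]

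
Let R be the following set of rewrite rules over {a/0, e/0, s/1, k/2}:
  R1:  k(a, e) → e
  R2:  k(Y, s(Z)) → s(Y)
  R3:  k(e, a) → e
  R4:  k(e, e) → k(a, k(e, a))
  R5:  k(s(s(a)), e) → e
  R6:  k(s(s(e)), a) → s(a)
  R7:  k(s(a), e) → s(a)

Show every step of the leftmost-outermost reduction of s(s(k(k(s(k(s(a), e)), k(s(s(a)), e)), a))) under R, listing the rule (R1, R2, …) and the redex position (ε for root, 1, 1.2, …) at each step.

s(s(e))

1. s(s(k(k(s(k(s(a), e)), k(s(s(a)), e)), a)))  →  s(s(k(k(s(s(a)), k(s(s(a)), e)), a)))   [R7 at 1.1.1.1.1]
2. s(s(k(k(s(s(a)), k(s(s(a)), e)), a)))  →  s(s(k(k(s(s(a)), e), a)))   [R5 at 1.1.1.2]
3. s(s(k(k(s(s(a)), e), a)))  →  s(s(k(e, a)))   [R5 at 1.1.1]
4. s(s(k(e, a)))  →  s(s(e))   [R3 at 1.1]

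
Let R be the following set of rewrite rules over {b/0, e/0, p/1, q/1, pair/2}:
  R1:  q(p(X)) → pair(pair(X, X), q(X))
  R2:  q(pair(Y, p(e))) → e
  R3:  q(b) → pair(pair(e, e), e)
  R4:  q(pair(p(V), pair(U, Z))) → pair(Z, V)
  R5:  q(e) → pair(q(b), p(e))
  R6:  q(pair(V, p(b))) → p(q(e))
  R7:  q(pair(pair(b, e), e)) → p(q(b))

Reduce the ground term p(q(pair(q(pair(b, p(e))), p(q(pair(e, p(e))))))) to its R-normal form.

1. p(q(pair(q(pair(b, p(e))), p(q(pair(e, p(e)))))))  →  p(q(pair(e, p(q(pair(e, p(e)))))))   [R2 at 1.1.1]
2. p(q(pair(e, p(q(pair(e, p(e)))))))  →  p(q(pair(e, p(e))))   [R2 at 1.1.2.1]
3. p(q(pair(e, p(e))))  →  p(e)   [R2 at 1]

p(e)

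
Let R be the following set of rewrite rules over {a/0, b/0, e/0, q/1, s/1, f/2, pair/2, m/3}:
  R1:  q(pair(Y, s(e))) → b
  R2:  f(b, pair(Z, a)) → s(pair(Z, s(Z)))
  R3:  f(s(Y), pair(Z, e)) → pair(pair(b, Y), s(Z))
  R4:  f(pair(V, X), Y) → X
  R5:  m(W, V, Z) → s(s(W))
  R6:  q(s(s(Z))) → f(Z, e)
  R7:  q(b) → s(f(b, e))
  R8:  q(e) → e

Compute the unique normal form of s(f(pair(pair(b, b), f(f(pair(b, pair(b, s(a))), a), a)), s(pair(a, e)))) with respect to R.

1. s(f(pair(pair(b, b), f(f(pair(b, pair(b, s(a))), a), a)), s(pair(a, e))))  →  s(f(f(pair(b, pair(b, s(a))), a), a))   [R4 at 1]
2. s(f(f(pair(b, pair(b, s(a))), a), a))  →  s(f(pair(b, s(a)), a))   [R4 at 1.1]
3. s(f(pair(b, s(a)), a))  →  s(s(a))   [R4 at 1]

s(s(a))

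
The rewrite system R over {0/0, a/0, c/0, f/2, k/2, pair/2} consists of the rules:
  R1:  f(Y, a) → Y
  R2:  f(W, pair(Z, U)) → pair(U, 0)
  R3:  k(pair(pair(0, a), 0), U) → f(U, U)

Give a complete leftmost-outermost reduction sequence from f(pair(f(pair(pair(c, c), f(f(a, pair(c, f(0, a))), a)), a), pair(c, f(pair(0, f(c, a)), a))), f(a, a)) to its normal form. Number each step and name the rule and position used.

1. f(pair(f(pair(pair(c, c), f(f(a, pair(c, f(0, a))), a)), a), pair(c, f(pair(0, f(c, a)), a))), f(a, a))  →  f(pair(pair(pair(c, c), f(f(a, pair(c, f(0, a))), a)), pair(c, f(pair(0, f(c, a)), a))), f(a, a))   [R1 at 1.1]
2. f(pair(pair(pair(c, c), f(f(a, pair(c, f(0, a))), a)), pair(c, f(pair(0, f(c, a)), a))), f(a, a))  →  f(pair(pair(pair(c, c), f(a, pair(c, f(0, a)))), pair(c, f(pair(0, f(c, a)), a))), f(a, a))   [R1 at 1.1.2]
3. f(pair(pair(pair(c, c), f(a, pair(c, f(0, a)))), pair(c, f(pair(0, f(c, a)), a))), f(a, a))  →  f(pair(pair(pair(c, c), pair(f(0, a), 0)), pair(c, f(pair(0, f(c, a)), a))), f(a, a))   [R2 at 1.1.2]
4. f(pair(pair(pair(c, c), pair(f(0, a), 0)), pair(c, f(pair(0, f(c, a)), a))), f(a, a))  →  f(pair(pair(pair(c, c), pair(0, 0)), pair(c, f(pair(0, f(c, a)), a))), f(a, a))   [R1 at 1.1.2.1]
5. f(pair(pair(pair(c, c), pair(0, 0)), pair(c, f(pair(0, f(c, a)), a))), f(a, a))  →  f(pair(pair(pair(c, c), pair(0, 0)), pair(c, pair(0, f(c, a)))), f(a, a))   [R1 at 1.2.2]
6. f(pair(pair(pair(c, c), pair(0, 0)), pair(c, pair(0, f(c, a)))), f(a, a))  →  f(pair(pair(pair(c, c), pair(0, 0)), pair(c, pair(0, c))), f(a, a))   [R1 at 1.2.2.2]
7. f(pair(pair(pair(c, c), pair(0, 0)), pair(c, pair(0, c))), f(a, a))  →  f(pair(pair(pair(c, c), pair(0, 0)), pair(c, pair(0, c))), a)   [R1 at 2]
8. f(pair(pair(pair(c, c), pair(0, 0)), pair(c, pair(0, c))), a)  →  pair(pair(pair(c, c), pair(0, 0)), pair(c, pair(0, c)))   [R1 at ε]

pair(pair(pair(c, c), pair(0, 0)), pair(c, pair(0, c)))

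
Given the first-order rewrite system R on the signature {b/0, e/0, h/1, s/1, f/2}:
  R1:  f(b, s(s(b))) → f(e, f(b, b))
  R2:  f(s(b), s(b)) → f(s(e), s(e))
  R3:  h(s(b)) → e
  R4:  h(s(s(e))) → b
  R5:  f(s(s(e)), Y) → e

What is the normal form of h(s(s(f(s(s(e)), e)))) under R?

b

1. h(s(s(f(s(s(e)), e))))  →  h(s(s(e)))   [R5 at 1.1.1]
2. h(s(s(e)))  →  b   [R4 at ε]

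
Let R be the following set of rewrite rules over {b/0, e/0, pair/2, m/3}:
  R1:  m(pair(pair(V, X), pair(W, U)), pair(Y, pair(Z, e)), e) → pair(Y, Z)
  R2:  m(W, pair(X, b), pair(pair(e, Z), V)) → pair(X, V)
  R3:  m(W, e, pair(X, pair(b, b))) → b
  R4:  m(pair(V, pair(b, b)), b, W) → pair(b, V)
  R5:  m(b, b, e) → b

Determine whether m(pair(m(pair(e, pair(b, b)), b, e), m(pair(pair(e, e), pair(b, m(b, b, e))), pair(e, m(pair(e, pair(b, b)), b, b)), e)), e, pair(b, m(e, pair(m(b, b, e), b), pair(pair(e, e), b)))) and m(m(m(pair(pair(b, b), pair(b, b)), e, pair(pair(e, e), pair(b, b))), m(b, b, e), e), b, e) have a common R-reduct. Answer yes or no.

yes — NF(t₁) = b, NF(t₂) = b

Reduce t₁ = m(pair(m(pair(e, pair(b, b)), b, e), m(pair(pair(e, e), pair(b, m(b, b, e))), pair(e, m(pair(e, pair(b, b)), b, b)), e)), e, pair(b, m(e, pair(m(b, b, e), b), pair(pair(e, e), b)))):
1. m(pair(m(pair(e, pair(b, b)), b, e), m(pair(pair(e, e), pair(b, m(b, b, e))), pair(e, m(pair(e, pair(b, b)), b, b)), e)), e, pair(b, m(e, pair(m(b, b, e), b), pair(pair(e, e), b))))  →  m(pair(pair(b, e), m(pair(pair(e, e), pair(b, m(b, b, e))), pair(e, m(pair(e, pair(b, b)), b, b)), e)), e, pair(b, m(e, pair(m(b, b, e), b), pair(pair(e, e), b))))   [R4 at 1.1]
2. m(pair(pair(b, e), m(pair(pair(e, e), pair(b, m(b, b, e))), pair(e, m(pair(e, pair(b, b)), b, b)), e)), e, pair(b, m(e, pair(m(b, b, e), b), pair(pair(e, e), b))))  →  m(pair(pair(b, e), m(pair(pair(e, e), pair(b, b)), pair(e, m(pair(e, pair(b, b)), b, b)), e)), e, pair(b, m(e, pair(m(b, b, e), b), pair(pair(e, e), b))))   [R5 at 1.2.1.2.2]
3. m(pair(pair(b, e), m(pair(pair(e, e), pair(b, b)), pair(e, m(pair(e, pair(b, b)), b, b)), e)), e, pair(b, m(e, pair(m(b, b, e), b), pair(pair(e, e), b))))  →  m(pair(pair(b, e), m(pair(pair(e, e), pair(b, b)), pair(e, pair(b, e)), e)), e, pair(b, m(e, pair(m(b, b, e), b), pair(pair(e, e), b))))   [R4 at 1.2.2.2]
4. m(pair(pair(b, e), m(pair(pair(e, e), pair(b, b)), pair(e, pair(b, e)), e)), e, pair(b, m(e, pair(m(b, b, e), b), pair(pair(e, e), b))))  →  m(pair(pair(b, e), pair(e, b)), e, pair(b, m(e, pair(m(b, b, e), b), pair(pair(e, e), b))))   [R1 at 1.2]
5. m(pair(pair(b, e), pair(e, b)), e, pair(b, m(e, pair(m(b, b, e), b), pair(pair(e, e), b))))  →  m(pair(pair(b, e), pair(e, b)), e, pair(b, pair(m(b, b, e), b)))   [R2 at 3.2]
6. m(pair(pair(b, e), pair(e, b)), e, pair(b, pair(m(b, b, e), b)))  →  m(pair(pair(b, e), pair(e, b)), e, pair(b, pair(b, b)))   [R5 at 3.2.1]
7. m(pair(pair(b, e), pair(e, b)), e, pair(b, pair(b, b)))  →  b   [R3 at ε]

Reduce t₂ = m(m(m(pair(pair(b, b), pair(b, b)), e, pair(pair(e, e), pair(b, b))), m(b, b, e), e), b, e):
1. m(m(m(pair(pair(b, b), pair(b, b)), e, pair(pair(e, e), pair(b, b))), m(b, b, e), e), b, e)  →  m(m(b, m(b, b, e), e), b, e)   [R3 at 1.1]
2. m(m(b, m(b, b, e), e), b, e)  →  m(m(b, b, e), b, e)   [R5 at 1.2]
3. m(m(b, b, e), b, e)  →  m(b, b, e)   [R5 at 1]
4. m(b, b, e)  →  b   [R5 at ε]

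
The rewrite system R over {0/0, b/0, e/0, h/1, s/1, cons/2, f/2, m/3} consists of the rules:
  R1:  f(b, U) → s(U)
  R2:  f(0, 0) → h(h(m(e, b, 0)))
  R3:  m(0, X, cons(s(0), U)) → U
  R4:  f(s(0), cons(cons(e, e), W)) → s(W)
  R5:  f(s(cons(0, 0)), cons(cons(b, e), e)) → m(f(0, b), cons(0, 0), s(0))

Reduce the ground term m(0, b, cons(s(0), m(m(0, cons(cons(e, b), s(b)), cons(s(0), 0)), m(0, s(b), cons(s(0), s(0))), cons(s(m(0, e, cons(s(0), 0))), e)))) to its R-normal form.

1. m(0, b, cons(s(0), m(m(0, cons(cons(e, b), s(b)), cons(s(0), 0)), m(0, s(b), cons(s(0), s(0))), cons(s(m(0, e, cons(s(0), 0))), e))))  →  m(m(0, cons(cons(e, b), s(b)), cons(s(0), 0)), m(0, s(b), cons(s(0), s(0))), cons(s(m(0, e, cons(s(0), 0))), e))   [R3 at ε]
2. m(m(0, cons(cons(e, b), s(b)), cons(s(0), 0)), m(0, s(b), cons(s(0), s(0))), cons(s(m(0, e, cons(s(0), 0))), e))  →  m(0, m(0, s(b), cons(s(0), s(0))), cons(s(m(0, e, cons(s(0), 0))), e))   [R3 at 1]
3. m(0, m(0, s(b), cons(s(0), s(0))), cons(s(m(0, e, cons(s(0), 0))), e))  →  m(0, s(0), cons(s(m(0, e, cons(s(0), 0))), e))   [R3 at 2]
4. m(0, s(0), cons(s(m(0, e, cons(s(0), 0))), e))  →  m(0, s(0), cons(s(0), e))   [R3 at 3.1.1]
5. m(0, s(0), cons(s(0), e))  →  e   [R3 at ε]

e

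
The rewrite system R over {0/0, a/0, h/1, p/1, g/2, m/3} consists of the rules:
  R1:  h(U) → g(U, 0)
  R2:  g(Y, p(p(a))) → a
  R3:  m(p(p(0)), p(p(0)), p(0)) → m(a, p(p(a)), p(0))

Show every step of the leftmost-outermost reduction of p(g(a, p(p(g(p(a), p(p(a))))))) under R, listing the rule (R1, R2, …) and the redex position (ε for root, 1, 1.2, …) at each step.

p(a)

1. p(g(a, p(p(g(p(a), p(p(a)))))))  →  p(g(a, p(p(a))))   [R2 at 1.2.1.1]
2. p(g(a, p(p(a))))  →  p(a)   [R2 at 1]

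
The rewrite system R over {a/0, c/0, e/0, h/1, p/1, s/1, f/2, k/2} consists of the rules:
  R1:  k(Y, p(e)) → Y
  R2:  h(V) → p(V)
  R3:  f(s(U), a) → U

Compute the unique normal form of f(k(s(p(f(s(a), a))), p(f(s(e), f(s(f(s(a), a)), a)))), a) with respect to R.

1. f(k(s(p(f(s(a), a))), p(f(s(e), f(s(f(s(a), a)), a)))), a)  →  f(k(s(p(a)), p(f(s(e), f(s(f(s(a), a)), a)))), a)   [R3 at 1.1.1.1]
2. f(k(s(p(a)), p(f(s(e), f(s(f(s(a), a)), a)))), a)  →  f(k(s(p(a)), p(f(s(e), f(s(a), a)))), a)   [R3 at 1.2.1.2]
3. f(k(s(p(a)), p(f(s(e), f(s(a), a)))), a)  →  f(k(s(p(a)), p(f(s(e), a))), a)   [R3 at 1.2.1.2]
4. f(k(s(p(a)), p(f(s(e), a))), a)  →  f(k(s(p(a)), p(e)), a)   [R3 at 1.2.1]
5. f(k(s(p(a)), p(e)), a)  →  f(s(p(a)), a)   [R1 at 1]
6. f(s(p(a)), a)  →  p(a)   [R3 at ε]

p(a)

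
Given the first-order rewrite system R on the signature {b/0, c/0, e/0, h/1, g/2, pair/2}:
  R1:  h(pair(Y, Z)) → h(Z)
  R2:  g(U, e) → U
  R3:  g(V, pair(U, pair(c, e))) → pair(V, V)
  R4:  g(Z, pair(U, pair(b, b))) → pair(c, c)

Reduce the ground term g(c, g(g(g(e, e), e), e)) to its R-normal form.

1. g(c, g(g(g(e, e), e), e))  →  g(c, g(g(e, e), e))   [R2 at 2]
2. g(c, g(g(e, e), e))  →  g(c, g(e, e))   [R2 at 2]
3. g(c, g(e, e))  →  g(c, e)   [R2 at 2]
4. g(c, e)  →  c   [R2 at ε]

c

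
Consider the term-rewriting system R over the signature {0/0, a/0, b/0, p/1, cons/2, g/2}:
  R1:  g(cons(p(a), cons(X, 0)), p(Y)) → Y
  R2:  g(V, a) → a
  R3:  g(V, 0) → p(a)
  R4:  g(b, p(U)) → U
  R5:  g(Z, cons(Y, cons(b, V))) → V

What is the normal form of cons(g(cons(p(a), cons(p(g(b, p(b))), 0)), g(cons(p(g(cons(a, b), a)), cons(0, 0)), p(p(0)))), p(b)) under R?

1. cons(g(cons(p(a), cons(p(g(b, p(b))), 0)), g(cons(p(g(cons(a, b), a)), cons(0, 0)), p(p(0)))), p(b))  →  cons(g(cons(p(a), cons(p(b), 0)), g(cons(p(g(cons(a, b), a)), cons(0, 0)), p(p(0)))), p(b))   [R4 at 1.1.2.1.1]
2. cons(g(cons(p(a), cons(p(b), 0)), g(cons(p(g(cons(a, b), a)), cons(0, 0)), p(p(0)))), p(b))  →  cons(g(cons(p(a), cons(p(b), 0)), g(cons(p(a), cons(0, 0)), p(p(0)))), p(b))   [R2 at 1.2.1.1.1]
3. cons(g(cons(p(a), cons(p(b), 0)), g(cons(p(a), cons(0, 0)), p(p(0)))), p(b))  →  cons(g(cons(p(a), cons(p(b), 0)), p(0)), p(b))   [R1 at 1.2]
4. cons(g(cons(p(a), cons(p(b), 0)), p(0)), p(b))  →  cons(0, p(b))   [R1 at 1]

cons(0, p(b))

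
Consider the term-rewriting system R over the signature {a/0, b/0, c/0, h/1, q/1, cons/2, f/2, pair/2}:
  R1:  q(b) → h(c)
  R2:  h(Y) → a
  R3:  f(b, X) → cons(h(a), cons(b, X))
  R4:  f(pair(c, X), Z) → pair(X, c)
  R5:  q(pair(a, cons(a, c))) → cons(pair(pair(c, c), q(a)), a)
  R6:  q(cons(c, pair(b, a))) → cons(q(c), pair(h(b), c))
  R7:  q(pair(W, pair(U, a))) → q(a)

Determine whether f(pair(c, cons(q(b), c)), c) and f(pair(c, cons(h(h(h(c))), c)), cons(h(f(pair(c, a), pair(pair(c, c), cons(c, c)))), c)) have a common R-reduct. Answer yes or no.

Reduce t₁ = f(pair(c, cons(q(b), c)), c):
1. f(pair(c, cons(q(b), c)), c)  →  pair(cons(q(b), c), c)   [R4 at ε]
2. pair(cons(q(b), c), c)  →  pair(cons(h(c), c), c)   [R1 at 1.1]
3. pair(cons(h(c), c), c)  →  pair(cons(a, c), c)   [R2 at 1.1]

Reduce t₂ = f(pair(c, cons(h(h(h(c))), c)), cons(h(f(pair(c, a), pair(pair(c, c), cons(c, c)))), c)):
1. f(pair(c, cons(h(h(h(c))), c)), cons(h(f(pair(c, a), pair(pair(c, c), cons(c, c)))), c))  →  pair(cons(h(h(h(c))), c), c)   [R4 at ε]
2. pair(cons(h(h(h(c))), c), c)  →  pair(cons(a, c), c)   [R2 at 1.1]

yes — NF(t₁) = pair(cons(a, c), c), NF(t₂) = pair(cons(a, c), c)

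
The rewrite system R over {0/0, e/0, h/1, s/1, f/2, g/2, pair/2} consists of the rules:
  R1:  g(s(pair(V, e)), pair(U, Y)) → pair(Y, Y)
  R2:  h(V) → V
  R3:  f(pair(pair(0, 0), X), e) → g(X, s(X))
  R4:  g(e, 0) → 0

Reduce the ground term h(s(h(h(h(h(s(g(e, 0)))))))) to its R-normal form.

s(s(0))

1. h(s(h(h(h(h(s(g(e, 0))))))))  →  s(h(h(h(h(s(g(e, 0)))))))   [R2 at ε]
2. s(h(h(h(h(s(g(e, 0)))))))  →  s(h(h(h(s(g(e, 0))))))   [R2 at 1]
3. s(h(h(h(s(g(e, 0))))))  →  s(h(h(s(g(e, 0)))))   [R2 at 1]
4. s(h(h(s(g(e, 0)))))  →  s(h(s(g(e, 0))))   [R2 at 1]
5. s(h(s(g(e, 0))))  →  s(s(g(e, 0)))   [R2 at 1]
6. s(s(g(e, 0)))  →  s(s(0))   [R4 at 1.1]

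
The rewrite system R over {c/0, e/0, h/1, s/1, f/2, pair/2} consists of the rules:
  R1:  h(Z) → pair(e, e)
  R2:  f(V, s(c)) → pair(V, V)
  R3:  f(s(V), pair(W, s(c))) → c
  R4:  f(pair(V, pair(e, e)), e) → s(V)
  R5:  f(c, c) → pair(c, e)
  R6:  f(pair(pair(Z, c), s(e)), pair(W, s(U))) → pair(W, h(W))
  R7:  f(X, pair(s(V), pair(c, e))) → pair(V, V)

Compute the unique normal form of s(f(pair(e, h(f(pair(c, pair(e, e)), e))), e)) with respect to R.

1. s(f(pair(e, h(f(pair(c, pair(e, e)), e))), e))  →  s(f(pair(e, pair(e, e)), e))   [R1 at 1.1.2]
2. s(f(pair(e, pair(e, e)), e))  →  s(s(e))   [R4 at 1]

s(s(e))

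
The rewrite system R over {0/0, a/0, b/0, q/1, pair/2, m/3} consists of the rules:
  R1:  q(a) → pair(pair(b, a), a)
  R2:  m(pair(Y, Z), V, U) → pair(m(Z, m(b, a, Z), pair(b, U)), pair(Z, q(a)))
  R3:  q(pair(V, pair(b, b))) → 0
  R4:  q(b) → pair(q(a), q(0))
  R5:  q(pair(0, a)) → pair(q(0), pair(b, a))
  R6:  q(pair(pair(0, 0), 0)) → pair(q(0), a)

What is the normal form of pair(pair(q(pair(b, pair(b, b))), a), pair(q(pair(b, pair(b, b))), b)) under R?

pair(pair(0, a), pair(0, b))

1. pair(pair(q(pair(b, pair(b, b))), a), pair(q(pair(b, pair(b, b))), b))  →  pair(pair(0, a), pair(q(pair(b, pair(b, b))), b))   [R3 at 1.1]
2. pair(pair(0, a), pair(q(pair(b, pair(b, b))), b))  →  pair(pair(0, a), pair(0, b))   [R3 at 2.1]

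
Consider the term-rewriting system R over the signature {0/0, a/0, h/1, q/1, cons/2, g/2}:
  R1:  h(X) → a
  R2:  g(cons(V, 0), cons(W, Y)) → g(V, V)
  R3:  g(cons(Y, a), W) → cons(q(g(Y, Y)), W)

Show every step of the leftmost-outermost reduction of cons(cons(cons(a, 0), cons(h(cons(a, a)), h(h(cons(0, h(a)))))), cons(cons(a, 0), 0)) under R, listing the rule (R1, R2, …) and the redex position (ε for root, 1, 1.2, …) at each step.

1. cons(cons(cons(a, 0), cons(h(cons(a, a)), h(h(cons(0, h(a)))))), cons(cons(a, 0), 0))  →  cons(cons(cons(a, 0), cons(a, h(h(cons(0, h(a)))))), cons(cons(a, 0), 0))   [R1 at 1.2.1]
2. cons(cons(cons(a, 0), cons(a, h(h(cons(0, h(a)))))), cons(cons(a, 0), 0))  →  cons(cons(cons(a, 0), cons(a, a)), cons(cons(a, 0), 0))   [R1 at 1.2.2]

cons(cons(cons(a, 0), cons(a, a)), cons(cons(a, 0), 0))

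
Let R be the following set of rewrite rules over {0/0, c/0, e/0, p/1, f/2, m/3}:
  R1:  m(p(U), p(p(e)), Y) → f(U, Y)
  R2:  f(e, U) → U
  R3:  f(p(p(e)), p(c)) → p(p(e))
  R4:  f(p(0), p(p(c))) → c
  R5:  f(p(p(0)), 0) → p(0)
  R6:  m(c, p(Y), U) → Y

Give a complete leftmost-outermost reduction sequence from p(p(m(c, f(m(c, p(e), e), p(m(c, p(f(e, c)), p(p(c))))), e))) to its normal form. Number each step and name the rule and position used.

p(p(c))

1. p(p(m(c, f(m(c, p(e), e), p(m(c, p(f(e, c)), p(p(c))))), e)))  →  p(p(m(c, f(e, p(m(c, p(f(e, c)), p(p(c))))), e)))   [R6 at 1.1.2.1]
2. p(p(m(c, f(e, p(m(c, p(f(e, c)), p(p(c))))), e)))  →  p(p(m(c, p(m(c, p(f(e, c)), p(p(c)))), e)))   [R2 at 1.1.2]
3. p(p(m(c, p(m(c, p(f(e, c)), p(p(c)))), e)))  →  p(p(m(c, p(f(e, c)), p(p(c)))))   [R6 at 1.1]
4. p(p(m(c, p(f(e, c)), p(p(c)))))  →  p(p(f(e, c)))   [R6 at 1.1]
5. p(p(f(e, c)))  →  p(p(c))   [R2 at 1.1]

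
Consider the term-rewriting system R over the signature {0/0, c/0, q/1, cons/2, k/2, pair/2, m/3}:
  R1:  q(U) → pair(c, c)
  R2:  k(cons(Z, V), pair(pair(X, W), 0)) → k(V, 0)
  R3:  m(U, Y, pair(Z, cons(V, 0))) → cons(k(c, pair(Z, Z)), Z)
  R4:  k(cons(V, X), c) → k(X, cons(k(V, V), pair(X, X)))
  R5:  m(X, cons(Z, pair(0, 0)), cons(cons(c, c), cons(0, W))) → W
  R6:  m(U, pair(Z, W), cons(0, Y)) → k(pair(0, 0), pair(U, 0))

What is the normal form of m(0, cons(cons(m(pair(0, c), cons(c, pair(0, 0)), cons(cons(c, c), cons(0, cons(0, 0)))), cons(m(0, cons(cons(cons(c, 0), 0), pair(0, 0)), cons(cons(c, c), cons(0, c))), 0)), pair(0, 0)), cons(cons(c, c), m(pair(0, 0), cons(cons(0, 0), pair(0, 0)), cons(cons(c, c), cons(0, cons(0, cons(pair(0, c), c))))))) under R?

cons(pair(0, c), c)

1. m(0, cons(cons(m(pair(0, c), cons(c, pair(0, 0)), cons(cons(c, c), cons(0, cons(0, 0)))), cons(m(0, cons(cons(cons(c, 0), 0), pair(0, 0)), cons(cons(c, c), cons(0, c))), 0)), pair(0, 0)), cons(cons(c, c), m(pair(0, 0), cons(cons(0, 0), pair(0, 0)), cons(cons(c, c), cons(0, cons(0, cons(pair(0, c), c)))))))  →  m(0, cons(cons(cons(0, 0), cons(m(0, cons(cons(cons(c, 0), 0), pair(0, 0)), cons(cons(c, c), cons(0, c))), 0)), pair(0, 0)), cons(cons(c, c), m(pair(0, 0), cons(cons(0, 0), pair(0, 0)), cons(cons(c, c), cons(0, cons(0, cons(pair(0, c), c)))))))   [R5 at 2.1.1]
2. m(0, cons(cons(cons(0, 0), cons(m(0, cons(cons(cons(c, 0), 0), pair(0, 0)), cons(cons(c, c), cons(0, c))), 0)), pair(0, 0)), cons(cons(c, c), m(pair(0, 0), cons(cons(0, 0), pair(0, 0)), cons(cons(c, c), cons(0, cons(0, cons(pair(0, c), c)))))))  →  m(0, cons(cons(cons(0, 0), cons(c, 0)), pair(0, 0)), cons(cons(c, c), m(pair(0, 0), cons(cons(0, 0), pair(0, 0)), cons(cons(c, c), cons(0, cons(0, cons(pair(0, c), c)))))))   [R5 at 2.1.2.1]
3. m(0, cons(cons(cons(0, 0), cons(c, 0)), pair(0, 0)), cons(cons(c, c), m(pair(0, 0), cons(cons(0, 0), pair(0, 0)), cons(cons(c, c), cons(0, cons(0, cons(pair(0, c), c)))))))  →  m(0, cons(cons(cons(0, 0), cons(c, 0)), pair(0, 0)), cons(cons(c, c), cons(0, cons(pair(0, c), c))))   [R5 at 3.2]
4. m(0, cons(cons(cons(0, 0), cons(c, 0)), pair(0, 0)), cons(cons(c, c), cons(0, cons(pair(0, c), c))))  →  cons(pair(0, c), c)   [R5 at ε]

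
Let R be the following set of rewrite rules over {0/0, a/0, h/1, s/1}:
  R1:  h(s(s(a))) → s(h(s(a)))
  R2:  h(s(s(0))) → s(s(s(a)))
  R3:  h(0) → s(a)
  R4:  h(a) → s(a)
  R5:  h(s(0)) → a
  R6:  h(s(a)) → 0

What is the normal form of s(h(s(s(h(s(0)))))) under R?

s(s(0))

1. s(h(s(s(h(s(0))))))  →  s(h(s(s(a))))   [R5 at 1.1.1.1]
2. s(h(s(s(a))))  →  s(s(h(s(a))))   [R1 at 1]
3. s(s(h(s(a))))  →  s(s(0))   [R6 at 1.1]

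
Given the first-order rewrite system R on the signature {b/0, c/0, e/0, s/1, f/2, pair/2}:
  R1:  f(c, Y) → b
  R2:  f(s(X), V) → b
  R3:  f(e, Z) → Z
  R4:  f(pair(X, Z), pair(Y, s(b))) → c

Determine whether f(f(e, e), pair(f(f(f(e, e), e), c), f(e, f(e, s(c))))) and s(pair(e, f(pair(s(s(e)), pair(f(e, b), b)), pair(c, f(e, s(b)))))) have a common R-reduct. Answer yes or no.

no — NF(t₁) = pair(c, s(c)), NF(t₂) = s(pair(e, c))

Reduce t₁ = f(f(e, e), pair(f(f(f(e, e), e), c), f(e, f(e, s(c))))):
1. f(f(e, e), pair(f(f(f(e, e), e), c), f(e, f(e, s(c)))))  →  f(e, pair(f(f(f(e, e), e), c), f(e, f(e, s(c)))))   [R3 at 1]
2. f(e, pair(f(f(f(e, e), e), c), f(e, f(e, s(c)))))  →  pair(f(f(f(e, e), e), c), f(e, f(e, s(c))))   [R3 at ε]
3. pair(f(f(f(e, e), e), c), f(e, f(e, s(c))))  →  pair(f(f(e, e), c), f(e, f(e, s(c))))   [R3 at 1.1.1]
4. pair(f(f(e, e), c), f(e, f(e, s(c))))  →  pair(f(e, c), f(e, f(e, s(c))))   [R3 at 1.1]
5. pair(f(e, c), f(e, f(e, s(c))))  →  pair(c, f(e, f(e, s(c))))   [R3 at 1]
6. pair(c, f(e, f(e, s(c))))  →  pair(c, f(e, s(c)))   [R3 at 2]
7. pair(c, f(e, s(c)))  →  pair(c, s(c))   [R3 at 2]

Reduce t₂ = s(pair(e, f(pair(s(s(e)), pair(f(e, b), b)), pair(c, f(e, s(b)))))):
1. s(pair(e, f(pair(s(s(e)), pair(f(e, b), b)), pair(c, f(e, s(b))))))  →  s(pair(e, f(pair(s(s(e)), pair(b, b)), pair(c, f(e, s(b))))))   [R3 at 1.2.1.2.1]
2. s(pair(e, f(pair(s(s(e)), pair(b, b)), pair(c, f(e, s(b))))))  →  s(pair(e, f(pair(s(s(e)), pair(b, b)), pair(c, s(b)))))   [R3 at 1.2.2.2]
3. s(pair(e, f(pair(s(s(e)), pair(b, b)), pair(c, s(b)))))  →  s(pair(e, c))   [R4 at 1.2]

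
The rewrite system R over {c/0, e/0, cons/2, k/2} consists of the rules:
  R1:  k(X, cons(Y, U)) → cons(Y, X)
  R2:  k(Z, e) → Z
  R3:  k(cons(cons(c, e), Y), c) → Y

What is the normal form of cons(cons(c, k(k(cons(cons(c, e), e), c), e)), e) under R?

1. cons(cons(c, k(k(cons(cons(c, e), e), c), e)), e)  →  cons(cons(c, k(cons(cons(c, e), e), c)), e)   [R2 at 1.2]
2. cons(cons(c, k(cons(cons(c, e), e), c)), e)  →  cons(cons(c, e), e)   [R3 at 1.2]

cons(cons(c, e), e)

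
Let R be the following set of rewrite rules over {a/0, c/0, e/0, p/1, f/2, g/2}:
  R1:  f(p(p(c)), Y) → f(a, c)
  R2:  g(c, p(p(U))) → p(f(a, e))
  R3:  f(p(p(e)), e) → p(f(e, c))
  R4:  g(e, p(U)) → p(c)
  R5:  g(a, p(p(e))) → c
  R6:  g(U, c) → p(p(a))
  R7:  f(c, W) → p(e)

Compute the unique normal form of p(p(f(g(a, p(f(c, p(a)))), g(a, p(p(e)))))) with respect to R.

1. p(p(f(g(a, p(f(c, p(a)))), g(a, p(p(e))))))  →  p(p(f(g(a, p(p(e))), g(a, p(p(e))))))   [R7 at 1.1.1.2.1]
2. p(p(f(g(a, p(p(e))), g(a, p(p(e))))))  →  p(p(f(c, g(a, p(p(e))))))   [R5 at 1.1.1]
3. p(p(f(c, g(a, p(p(e))))))  →  p(p(p(e)))   [R7 at 1.1]

p(p(p(e)))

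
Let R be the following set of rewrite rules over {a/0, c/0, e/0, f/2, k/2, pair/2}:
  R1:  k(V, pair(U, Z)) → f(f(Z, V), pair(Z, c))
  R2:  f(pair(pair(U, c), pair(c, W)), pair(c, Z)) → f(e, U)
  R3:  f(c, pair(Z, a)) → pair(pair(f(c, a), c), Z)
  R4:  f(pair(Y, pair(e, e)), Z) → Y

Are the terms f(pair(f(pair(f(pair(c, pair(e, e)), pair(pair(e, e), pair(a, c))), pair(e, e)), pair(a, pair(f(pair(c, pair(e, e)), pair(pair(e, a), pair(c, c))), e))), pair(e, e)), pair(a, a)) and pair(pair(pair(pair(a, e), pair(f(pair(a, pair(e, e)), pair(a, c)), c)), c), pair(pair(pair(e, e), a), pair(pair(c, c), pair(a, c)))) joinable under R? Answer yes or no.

no — NF(t₁) = c, NF(t₂) = pair(pair(pair(pair(a, e), pair(a, c)), c), pair(pair(pair(e, e), a), pair(pair(c, c), pair(a, c))))

Reduce t₁ = f(pair(f(pair(f(pair(c, pair(e, e)), pair(pair(e, e), pair(a, c))), pair(e, e)), pair(a, pair(f(pair(c, pair(e, e)), pair(pair(e, a), pair(c, c))), e))), pair(e, e)), pair(a, a)):
1. f(pair(f(pair(f(pair(c, pair(e, e)), pair(pair(e, e), pair(a, c))), pair(e, e)), pair(a, pair(f(pair(c, pair(e, e)), pair(pair(e, a), pair(c, c))), e))), pair(e, e)), pair(a, a))  →  f(pair(f(pair(c, pair(e, e)), pair(pair(e, e), pair(a, c))), pair(e, e)), pair(a, pair(f(pair(c, pair(e, e)), pair(pair(e, a), pair(c, c))), e)))   [R4 at ε]
2. f(pair(f(pair(c, pair(e, e)), pair(pair(e, e), pair(a, c))), pair(e, e)), pair(a, pair(f(pair(c, pair(e, e)), pair(pair(e, a), pair(c, c))), e)))  →  f(pair(c, pair(e, e)), pair(pair(e, e), pair(a, c)))   [R4 at ε]
3. f(pair(c, pair(e, e)), pair(pair(e, e), pair(a, c)))  →  c   [R4 at ε]

Reduce t₂ = pair(pair(pair(pair(a, e), pair(f(pair(a, pair(e, e)), pair(a, c)), c)), c), pair(pair(pair(e, e), a), pair(pair(c, c), pair(a, c)))):
1. pair(pair(pair(pair(a, e), pair(f(pair(a, pair(e, e)), pair(a, c)), c)), c), pair(pair(pair(e, e), a), pair(pair(c, c), pair(a, c))))  →  pair(pair(pair(pair(a, e), pair(a, c)), c), pair(pair(pair(e, e), a), pair(pair(c, c), pair(a, c))))   [R4 at 1.1.2.1]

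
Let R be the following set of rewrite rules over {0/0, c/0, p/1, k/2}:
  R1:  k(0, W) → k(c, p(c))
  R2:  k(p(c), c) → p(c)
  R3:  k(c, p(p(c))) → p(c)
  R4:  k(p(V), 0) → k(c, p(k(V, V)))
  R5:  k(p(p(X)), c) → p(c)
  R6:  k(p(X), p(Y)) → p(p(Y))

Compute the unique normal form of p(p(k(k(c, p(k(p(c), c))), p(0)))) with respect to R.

1. p(p(k(k(c, p(k(p(c), c))), p(0))))  →  p(p(k(k(c, p(p(c))), p(0))))   [R2 at 1.1.1.2.1]
2. p(p(k(k(c, p(p(c))), p(0))))  →  p(p(k(p(c), p(0))))   [R3 at 1.1.1]
3. p(p(k(p(c), p(0))))  →  p(p(p(p(0))))   [R6 at 1.1]

p(p(p(p(0))))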